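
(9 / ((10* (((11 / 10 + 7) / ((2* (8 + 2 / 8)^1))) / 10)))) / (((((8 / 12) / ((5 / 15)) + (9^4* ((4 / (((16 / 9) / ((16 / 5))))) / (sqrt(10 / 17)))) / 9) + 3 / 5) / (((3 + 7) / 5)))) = 0.01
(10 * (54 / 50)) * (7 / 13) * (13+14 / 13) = 69174 / 845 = 81.86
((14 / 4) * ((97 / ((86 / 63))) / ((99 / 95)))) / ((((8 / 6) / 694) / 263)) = 123622606905 / 3784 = 32669822.12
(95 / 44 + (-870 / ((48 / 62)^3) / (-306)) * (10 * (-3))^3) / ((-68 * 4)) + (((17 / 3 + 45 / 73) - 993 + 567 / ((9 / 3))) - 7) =-140106853303 / 712909824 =-196.53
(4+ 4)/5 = 8/5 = 1.60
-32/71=-0.45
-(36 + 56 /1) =-92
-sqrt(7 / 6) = -1.08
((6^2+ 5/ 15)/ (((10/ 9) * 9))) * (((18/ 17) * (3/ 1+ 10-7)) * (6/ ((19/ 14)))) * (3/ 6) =82404/ 1615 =51.02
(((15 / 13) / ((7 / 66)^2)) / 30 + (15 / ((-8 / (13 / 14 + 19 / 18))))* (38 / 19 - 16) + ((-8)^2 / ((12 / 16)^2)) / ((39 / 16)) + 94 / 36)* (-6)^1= -7209247 / 11466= -628.75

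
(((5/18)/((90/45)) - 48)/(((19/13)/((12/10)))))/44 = -22399/25080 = -0.89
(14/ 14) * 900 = 900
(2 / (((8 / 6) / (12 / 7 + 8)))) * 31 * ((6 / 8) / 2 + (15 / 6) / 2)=20553 / 28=734.04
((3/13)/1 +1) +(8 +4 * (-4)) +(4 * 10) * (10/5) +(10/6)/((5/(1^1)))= 2869/39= 73.56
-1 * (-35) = 35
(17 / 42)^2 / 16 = 289 / 28224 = 0.01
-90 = -90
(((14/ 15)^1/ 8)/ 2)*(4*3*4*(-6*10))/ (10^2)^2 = -21/ 1250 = -0.02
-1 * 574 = -574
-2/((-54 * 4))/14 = 1/1512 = 0.00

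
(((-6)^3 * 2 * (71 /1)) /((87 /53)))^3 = -159107309262286848 /24389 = -6523732390105.66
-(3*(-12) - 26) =62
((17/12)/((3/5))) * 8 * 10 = 1700/9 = 188.89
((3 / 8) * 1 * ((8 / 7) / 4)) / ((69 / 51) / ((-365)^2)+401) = 0.00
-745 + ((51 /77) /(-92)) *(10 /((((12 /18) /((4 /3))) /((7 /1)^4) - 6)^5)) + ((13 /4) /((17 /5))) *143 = -207751996234848900033662363675 /341523896023700467978337404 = -608.31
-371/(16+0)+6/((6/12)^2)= 13/16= 0.81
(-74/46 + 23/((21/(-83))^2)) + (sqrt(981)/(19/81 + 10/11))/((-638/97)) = 3627964/10143 - 23571 * sqrt(109)/59102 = 353.52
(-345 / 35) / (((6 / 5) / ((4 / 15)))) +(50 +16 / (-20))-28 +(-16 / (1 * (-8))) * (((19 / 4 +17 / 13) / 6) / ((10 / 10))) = 114817 / 5460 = 21.03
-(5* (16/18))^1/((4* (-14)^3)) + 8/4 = 24701/12348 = 2.00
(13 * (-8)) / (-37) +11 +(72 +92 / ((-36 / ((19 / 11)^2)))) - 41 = 1498351 / 40293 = 37.19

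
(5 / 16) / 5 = 1 / 16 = 0.06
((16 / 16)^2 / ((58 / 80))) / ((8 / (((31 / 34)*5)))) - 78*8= -614489 / 986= -623.21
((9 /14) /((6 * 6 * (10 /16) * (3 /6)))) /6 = 1 /105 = 0.01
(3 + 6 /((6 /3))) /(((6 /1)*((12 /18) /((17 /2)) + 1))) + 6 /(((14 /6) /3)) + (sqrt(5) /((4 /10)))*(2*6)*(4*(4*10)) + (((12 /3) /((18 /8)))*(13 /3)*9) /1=90061 /1155 + 4800*sqrt(5)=10811.10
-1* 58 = -58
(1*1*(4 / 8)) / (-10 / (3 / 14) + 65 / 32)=-48 / 4285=-0.01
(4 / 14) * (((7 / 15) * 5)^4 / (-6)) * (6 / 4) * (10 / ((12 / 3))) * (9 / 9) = -1715 / 324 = -5.29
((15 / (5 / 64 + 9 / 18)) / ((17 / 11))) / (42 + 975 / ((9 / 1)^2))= 0.31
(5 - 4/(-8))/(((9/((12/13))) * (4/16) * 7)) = 88/273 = 0.32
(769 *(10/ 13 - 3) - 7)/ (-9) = 2488/ 13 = 191.38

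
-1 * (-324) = 324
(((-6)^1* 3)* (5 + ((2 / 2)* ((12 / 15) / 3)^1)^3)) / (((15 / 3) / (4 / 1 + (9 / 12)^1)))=-321841 / 3750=-85.82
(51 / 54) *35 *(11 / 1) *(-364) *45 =-5955950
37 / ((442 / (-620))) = -11470 / 221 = -51.90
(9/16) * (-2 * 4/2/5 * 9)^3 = -26244/125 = -209.95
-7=-7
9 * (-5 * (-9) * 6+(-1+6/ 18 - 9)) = 2343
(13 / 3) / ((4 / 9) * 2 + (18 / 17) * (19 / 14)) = 4641 / 2491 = 1.86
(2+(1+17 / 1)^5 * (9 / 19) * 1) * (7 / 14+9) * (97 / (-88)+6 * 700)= 3141911721725 / 88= 35703542292.33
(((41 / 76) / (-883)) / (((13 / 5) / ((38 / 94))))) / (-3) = 205 / 6474156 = 0.00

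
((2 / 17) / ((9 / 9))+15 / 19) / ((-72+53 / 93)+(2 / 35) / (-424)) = -202187580 / 15921042419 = -0.01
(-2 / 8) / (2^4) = -1 / 64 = -0.02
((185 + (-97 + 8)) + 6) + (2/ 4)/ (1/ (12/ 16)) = 819/ 8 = 102.38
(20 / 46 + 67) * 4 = 269.74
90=90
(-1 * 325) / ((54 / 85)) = -511.57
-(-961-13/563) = 541056/563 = 961.02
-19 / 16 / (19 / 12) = -3 / 4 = -0.75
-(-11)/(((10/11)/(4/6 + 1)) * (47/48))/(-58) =-484/1363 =-0.36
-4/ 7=-0.57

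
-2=-2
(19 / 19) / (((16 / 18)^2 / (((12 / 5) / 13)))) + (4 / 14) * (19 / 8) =6641 / 7280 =0.91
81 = 81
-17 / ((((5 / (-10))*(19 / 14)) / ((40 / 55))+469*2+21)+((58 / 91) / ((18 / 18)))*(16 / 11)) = -544544 / 30718497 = -0.02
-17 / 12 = -1.42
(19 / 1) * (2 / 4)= 19 / 2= 9.50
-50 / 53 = -0.94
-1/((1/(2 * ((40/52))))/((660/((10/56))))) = -73920/13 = -5686.15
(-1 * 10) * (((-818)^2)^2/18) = -2238634636880/9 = -248737181875.56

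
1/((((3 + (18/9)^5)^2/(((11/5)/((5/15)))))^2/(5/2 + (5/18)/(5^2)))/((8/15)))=109384/2813671875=0.00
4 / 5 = 0.80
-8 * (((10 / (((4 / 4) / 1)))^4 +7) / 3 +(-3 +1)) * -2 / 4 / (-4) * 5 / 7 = -50005 / 21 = -2381.19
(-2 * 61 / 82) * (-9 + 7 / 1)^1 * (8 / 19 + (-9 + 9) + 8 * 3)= 56608 / 779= 72.67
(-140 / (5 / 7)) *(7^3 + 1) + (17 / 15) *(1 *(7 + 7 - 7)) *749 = -922229 / 15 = -61481.93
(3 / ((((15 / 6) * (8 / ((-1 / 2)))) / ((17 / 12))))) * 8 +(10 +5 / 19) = 3577 / 380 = 9.41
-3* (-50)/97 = 150/97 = 1.55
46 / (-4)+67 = 111 / 2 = 55.50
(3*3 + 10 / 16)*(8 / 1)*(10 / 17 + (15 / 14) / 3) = 72.79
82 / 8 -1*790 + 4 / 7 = -21817 / 28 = -779.18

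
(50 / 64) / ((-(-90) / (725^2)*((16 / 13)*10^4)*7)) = 54665 / 1032192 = 0.05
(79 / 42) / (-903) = -79 / 37926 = -0.00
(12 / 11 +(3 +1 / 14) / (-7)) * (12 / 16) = 2109 / 4312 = 0.49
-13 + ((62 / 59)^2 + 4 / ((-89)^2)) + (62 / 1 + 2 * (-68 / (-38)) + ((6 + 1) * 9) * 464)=15342389550119 / 523887019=29285.68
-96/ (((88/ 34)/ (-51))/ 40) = 832320/ 11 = 75665.45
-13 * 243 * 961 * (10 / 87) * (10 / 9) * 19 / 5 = -42726060 / 29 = -1473312.41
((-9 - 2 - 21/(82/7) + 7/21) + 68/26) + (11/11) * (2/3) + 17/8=-7.05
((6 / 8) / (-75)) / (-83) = 1 / 8300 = 0.00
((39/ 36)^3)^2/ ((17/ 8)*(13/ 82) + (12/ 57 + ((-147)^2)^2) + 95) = 3760084211/ 1086161392601042688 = 0.00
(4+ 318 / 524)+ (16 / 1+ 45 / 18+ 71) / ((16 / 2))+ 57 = 152577 / 2096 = 72.79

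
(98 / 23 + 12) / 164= 187 / 1886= 0.10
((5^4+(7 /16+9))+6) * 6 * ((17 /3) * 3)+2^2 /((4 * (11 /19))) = 5748719 /88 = 65326.35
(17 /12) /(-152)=-17 /1824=-0.01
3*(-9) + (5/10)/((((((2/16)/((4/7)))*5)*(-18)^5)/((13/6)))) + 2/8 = -165853882/6200145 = -26.75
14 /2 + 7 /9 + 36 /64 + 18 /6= 1633 /144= 11.34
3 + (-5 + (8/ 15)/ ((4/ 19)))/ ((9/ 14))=-113/ 135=-0.84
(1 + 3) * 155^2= 96100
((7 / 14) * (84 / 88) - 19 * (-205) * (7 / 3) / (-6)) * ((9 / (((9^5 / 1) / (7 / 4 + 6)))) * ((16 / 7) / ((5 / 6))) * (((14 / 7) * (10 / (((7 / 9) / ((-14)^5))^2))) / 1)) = -125409153760894976 / 2673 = -46917004773997.37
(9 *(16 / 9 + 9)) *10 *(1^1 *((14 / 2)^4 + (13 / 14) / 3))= 48914675 / 21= 2329270.24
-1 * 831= -831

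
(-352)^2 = 123904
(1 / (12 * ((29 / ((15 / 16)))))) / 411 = 5 / 762816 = 0.00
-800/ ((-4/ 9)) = 1800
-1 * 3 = -3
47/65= 0.72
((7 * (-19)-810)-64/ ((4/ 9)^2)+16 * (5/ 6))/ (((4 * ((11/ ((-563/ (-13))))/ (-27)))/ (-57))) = -1086248259/ 572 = -1899035.42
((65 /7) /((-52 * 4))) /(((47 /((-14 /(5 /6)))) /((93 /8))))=279 /1504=0.19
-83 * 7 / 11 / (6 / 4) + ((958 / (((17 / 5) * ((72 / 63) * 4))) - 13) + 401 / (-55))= 275249 / 44880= 6.13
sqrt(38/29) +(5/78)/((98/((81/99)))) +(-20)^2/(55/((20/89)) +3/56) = sqrt(1102)/29 +628032835/384235852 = 2.78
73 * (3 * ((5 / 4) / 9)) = 365 / 12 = 30.42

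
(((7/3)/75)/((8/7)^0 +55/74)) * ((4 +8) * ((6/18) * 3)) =2072/9675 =0.21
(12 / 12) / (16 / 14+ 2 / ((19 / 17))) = 133 / 390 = 0.34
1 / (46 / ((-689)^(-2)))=1 / 21837166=0.00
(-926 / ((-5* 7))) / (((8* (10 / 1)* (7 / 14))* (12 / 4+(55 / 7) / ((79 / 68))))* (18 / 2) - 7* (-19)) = 0.01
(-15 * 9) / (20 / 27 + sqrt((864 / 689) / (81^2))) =-12557025 / 68876 + 3645 * sqrt(4134) / 68876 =-178.91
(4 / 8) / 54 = 1 / 108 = 0.01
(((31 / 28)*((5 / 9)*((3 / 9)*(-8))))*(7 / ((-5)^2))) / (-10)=31 / 675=0.05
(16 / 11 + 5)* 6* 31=13206 / 11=1200.55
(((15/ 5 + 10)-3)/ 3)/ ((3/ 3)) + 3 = 19/ 3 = 6.33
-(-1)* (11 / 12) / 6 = 11 / 72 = 0.15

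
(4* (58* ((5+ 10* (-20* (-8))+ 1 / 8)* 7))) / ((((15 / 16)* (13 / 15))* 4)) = 10426892 / 13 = 802068.62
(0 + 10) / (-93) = -10 / 93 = -0.11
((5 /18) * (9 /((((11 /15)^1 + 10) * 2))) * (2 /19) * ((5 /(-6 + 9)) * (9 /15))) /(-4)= -75 /24472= -0.00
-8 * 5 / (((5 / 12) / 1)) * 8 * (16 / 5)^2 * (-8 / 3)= 524288 / 25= 20971.52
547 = 547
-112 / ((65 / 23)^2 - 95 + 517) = -59248 / 227463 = -0.26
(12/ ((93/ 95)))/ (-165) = -76/ 1023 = -0.07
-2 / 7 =-0.29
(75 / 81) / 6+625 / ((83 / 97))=9823325 / 13446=730.58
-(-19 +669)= -650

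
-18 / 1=-18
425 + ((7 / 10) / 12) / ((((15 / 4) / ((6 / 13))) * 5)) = 2071882 / 4875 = 425.00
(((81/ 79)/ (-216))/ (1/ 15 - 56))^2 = 2025/ 281162941504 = 0.00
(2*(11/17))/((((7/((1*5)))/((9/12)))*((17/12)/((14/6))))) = 330/289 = 1.14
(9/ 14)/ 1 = 9/ 14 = 0.64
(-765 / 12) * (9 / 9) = -255 / 4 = -63.75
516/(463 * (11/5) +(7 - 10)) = 0.51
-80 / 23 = -3.48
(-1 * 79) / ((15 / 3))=-79 / 5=-15.80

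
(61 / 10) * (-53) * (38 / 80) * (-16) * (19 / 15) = 1167113 / 375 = 3112.30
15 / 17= 0.88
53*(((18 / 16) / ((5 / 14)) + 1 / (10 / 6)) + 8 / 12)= 2809 / 12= 234.08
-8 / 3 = -2.67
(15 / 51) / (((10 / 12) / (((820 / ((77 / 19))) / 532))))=1230 / 9163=0.13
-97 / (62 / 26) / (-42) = 1261 / 1302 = 0.97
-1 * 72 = -72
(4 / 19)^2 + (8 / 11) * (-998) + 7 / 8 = -23028587 / 31768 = -724.90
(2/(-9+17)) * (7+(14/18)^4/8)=369817/209952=1.76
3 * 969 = 2907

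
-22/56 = -11/28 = -0.39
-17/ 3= -5.67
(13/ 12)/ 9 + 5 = 553/ 108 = 5.12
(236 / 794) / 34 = 59 / 6749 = 0.01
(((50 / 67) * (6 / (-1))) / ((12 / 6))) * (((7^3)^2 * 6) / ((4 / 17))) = -450007425 / 67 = -6716528.73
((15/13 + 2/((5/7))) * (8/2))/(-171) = -1028/11115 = -0.09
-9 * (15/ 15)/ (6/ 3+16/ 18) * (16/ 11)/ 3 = -216/ 143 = -1.51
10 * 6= 60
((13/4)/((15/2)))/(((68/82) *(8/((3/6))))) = 533/16320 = 0.03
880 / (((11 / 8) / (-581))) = -371840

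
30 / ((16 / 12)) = 45 / 2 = 22.50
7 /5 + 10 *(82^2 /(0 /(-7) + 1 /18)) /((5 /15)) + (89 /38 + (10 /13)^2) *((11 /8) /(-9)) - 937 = 8392324974593 /2311920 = 3630023.95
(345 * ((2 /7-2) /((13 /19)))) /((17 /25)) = -1271.17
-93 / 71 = -1.31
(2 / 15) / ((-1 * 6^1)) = -1 / 45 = -0.02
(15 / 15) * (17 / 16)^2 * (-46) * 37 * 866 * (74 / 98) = -3940188719 / 3136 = -1256437.73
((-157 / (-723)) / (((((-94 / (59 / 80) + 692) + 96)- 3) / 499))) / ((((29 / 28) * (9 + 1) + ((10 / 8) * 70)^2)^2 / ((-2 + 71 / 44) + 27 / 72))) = -452979226 / 14217695876127112875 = -0.00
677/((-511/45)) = -59.62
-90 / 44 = -45 / 22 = -2.05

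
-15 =-15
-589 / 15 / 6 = -589 / 90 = -6.54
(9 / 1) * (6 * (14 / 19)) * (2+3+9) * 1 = 10584 / 19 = 557.05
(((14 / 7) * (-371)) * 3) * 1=-2226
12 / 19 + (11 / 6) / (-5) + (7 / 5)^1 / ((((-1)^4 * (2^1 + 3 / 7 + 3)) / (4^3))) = 16.77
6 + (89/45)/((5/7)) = 1973/225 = 8.77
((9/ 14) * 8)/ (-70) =-0.07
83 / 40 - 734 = -29277 / 40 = -731.92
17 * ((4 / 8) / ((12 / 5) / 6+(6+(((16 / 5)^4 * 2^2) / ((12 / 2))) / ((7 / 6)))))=74375 / 580288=0.13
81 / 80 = 1.01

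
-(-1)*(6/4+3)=9/2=4.50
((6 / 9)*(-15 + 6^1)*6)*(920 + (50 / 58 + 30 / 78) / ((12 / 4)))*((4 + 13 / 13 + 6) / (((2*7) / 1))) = -68705340 / 2639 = -26034.61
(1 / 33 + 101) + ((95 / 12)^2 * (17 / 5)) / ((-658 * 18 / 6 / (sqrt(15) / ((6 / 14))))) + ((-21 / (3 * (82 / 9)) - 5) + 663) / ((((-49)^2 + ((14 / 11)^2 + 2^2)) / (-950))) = -20804025427 / 131331651 - 30685 * sqrt(15) / 121824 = -159.38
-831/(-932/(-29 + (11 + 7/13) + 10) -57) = -80607/6587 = -12.24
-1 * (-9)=9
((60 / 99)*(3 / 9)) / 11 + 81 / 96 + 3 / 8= 43111 / 34848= 1.24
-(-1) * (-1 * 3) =-3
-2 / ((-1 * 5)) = 2 / 5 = 0.40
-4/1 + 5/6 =-19/6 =-3.17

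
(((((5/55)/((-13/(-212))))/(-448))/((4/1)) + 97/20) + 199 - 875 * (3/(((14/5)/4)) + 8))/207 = -3378143033/66306240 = -50.95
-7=-7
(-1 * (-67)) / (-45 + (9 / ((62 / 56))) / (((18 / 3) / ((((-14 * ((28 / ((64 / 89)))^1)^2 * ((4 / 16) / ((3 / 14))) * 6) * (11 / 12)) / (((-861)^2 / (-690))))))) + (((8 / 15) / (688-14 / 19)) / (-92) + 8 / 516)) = 43286094065466240 / 81900116528776999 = 0.53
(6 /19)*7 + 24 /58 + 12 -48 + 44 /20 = -85889 /2755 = -31.18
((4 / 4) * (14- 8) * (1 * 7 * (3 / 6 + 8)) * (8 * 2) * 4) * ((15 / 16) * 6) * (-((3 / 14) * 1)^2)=-41310 / 7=-5901.43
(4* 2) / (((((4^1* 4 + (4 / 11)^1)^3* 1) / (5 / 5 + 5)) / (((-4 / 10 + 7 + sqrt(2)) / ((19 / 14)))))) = 9317* sqrt(2) / 1154250 + 102487 / 1923750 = 0.06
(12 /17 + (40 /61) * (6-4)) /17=2092 /17629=0.12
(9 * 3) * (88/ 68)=594/ 17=34.94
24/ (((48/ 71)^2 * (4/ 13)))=65533/ 384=170.66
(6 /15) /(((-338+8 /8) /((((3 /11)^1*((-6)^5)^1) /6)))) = 0.42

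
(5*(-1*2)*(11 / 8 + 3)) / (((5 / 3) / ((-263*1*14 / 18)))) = 64435 / 12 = 5369.58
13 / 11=1.18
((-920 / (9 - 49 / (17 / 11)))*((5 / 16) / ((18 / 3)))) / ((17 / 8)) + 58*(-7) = -234499 / 579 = -405.01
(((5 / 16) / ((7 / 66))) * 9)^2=2205225 / 3136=703.20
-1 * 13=-13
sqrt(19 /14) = sqrt(266) /14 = 1.16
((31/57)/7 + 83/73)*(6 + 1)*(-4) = -141520/4161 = -34.01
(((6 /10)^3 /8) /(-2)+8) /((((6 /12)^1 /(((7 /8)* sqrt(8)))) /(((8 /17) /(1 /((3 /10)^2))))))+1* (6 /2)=1006299* sqrt(2) /850000+3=4.67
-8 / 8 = -1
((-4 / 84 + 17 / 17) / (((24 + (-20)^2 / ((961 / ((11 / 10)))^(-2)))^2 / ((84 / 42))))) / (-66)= -6655 / 21492857522713612663152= -0.00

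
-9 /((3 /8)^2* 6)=-32 /3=-10.67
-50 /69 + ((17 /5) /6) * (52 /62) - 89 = -318174 /3565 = -89.25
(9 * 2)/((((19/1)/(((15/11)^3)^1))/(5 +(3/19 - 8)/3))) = 2754000/480491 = 5.73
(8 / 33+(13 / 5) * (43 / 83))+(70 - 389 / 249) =319674 / 4565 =70.03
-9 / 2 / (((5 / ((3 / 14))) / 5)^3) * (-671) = 29.71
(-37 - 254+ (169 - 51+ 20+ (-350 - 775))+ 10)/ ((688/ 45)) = -14265/ 172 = -82.94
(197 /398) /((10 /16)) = 788 /995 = 0.79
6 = 6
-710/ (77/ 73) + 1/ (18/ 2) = -466393/ 693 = -673.01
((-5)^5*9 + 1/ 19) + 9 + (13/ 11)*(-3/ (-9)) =-17628452/ 627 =-28115.55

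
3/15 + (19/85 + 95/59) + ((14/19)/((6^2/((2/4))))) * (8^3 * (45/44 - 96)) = -1558445707/3144405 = -495.62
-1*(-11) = 11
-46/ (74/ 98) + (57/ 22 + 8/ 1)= -40967/ 814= -50.33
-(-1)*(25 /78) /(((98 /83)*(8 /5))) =0.17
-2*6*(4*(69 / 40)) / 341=-414 / 1705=-0.24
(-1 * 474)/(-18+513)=-158/165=-0.96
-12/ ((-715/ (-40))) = -96/ 143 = -0.67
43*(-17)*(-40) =29240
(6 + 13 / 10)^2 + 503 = 55629 / 100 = 556.29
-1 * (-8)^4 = -4096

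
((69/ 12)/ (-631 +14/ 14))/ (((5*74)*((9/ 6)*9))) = -23/ 12587400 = -0.00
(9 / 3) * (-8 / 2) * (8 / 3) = -32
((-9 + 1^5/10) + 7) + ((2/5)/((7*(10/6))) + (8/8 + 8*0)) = -303/350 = -0.87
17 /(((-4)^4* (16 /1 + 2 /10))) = 85 /20736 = 0.00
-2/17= -0.12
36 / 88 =9 / 22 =0.41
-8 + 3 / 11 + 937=10222 / 11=929.27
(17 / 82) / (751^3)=0.00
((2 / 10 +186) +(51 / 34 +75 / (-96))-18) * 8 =27027 / 20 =1351.35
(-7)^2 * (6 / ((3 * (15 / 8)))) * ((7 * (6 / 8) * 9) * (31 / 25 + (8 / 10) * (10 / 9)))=657188 / 125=5257.50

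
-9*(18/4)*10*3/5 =-243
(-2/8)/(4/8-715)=0.00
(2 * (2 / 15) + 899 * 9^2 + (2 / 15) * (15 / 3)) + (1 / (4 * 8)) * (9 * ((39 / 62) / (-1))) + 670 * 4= 2246872751 / 29760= 75499.76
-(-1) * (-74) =-74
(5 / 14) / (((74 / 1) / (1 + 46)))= 235 / 1036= 0.23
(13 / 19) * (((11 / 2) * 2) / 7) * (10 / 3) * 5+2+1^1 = 8347 / 399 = 20.92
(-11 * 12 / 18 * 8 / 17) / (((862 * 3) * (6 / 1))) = -44 / 197829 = -0.00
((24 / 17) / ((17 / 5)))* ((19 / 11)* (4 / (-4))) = -2280 / 3179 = -0.72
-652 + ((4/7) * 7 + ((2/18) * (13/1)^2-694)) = -11909/9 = -1323.22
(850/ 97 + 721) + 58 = 76413/ 97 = 787.76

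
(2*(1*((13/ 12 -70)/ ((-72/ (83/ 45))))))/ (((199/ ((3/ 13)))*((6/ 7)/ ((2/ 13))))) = 480487/ 653786640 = 0.00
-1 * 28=-28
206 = 206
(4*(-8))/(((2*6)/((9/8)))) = -3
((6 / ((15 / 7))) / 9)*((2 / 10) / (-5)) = -14 / 1125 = -0.01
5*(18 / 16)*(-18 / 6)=-135 / 8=-16.88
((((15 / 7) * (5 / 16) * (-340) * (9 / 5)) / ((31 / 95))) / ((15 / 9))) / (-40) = 18.84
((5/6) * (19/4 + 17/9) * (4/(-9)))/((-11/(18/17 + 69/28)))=0.79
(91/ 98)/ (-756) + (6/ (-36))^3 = -31/ 5292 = -0.01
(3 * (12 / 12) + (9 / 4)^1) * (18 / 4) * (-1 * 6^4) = -30618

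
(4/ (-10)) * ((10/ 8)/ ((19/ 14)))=-7/ 19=-0.37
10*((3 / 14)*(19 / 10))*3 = 171 / 14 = 12.21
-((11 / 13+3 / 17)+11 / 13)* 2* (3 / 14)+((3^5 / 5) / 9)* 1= 4.60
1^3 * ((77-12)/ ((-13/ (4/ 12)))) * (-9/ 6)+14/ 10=39/ 10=3.90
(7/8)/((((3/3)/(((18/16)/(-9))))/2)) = -0.22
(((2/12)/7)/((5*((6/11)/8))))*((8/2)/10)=44/1575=0.03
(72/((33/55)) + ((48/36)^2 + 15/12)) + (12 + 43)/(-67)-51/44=802910/6633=121.05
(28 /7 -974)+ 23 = -947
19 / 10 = 1.90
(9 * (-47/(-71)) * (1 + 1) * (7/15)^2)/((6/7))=16121/5325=3.03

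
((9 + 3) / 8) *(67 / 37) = 201 / 74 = 2.72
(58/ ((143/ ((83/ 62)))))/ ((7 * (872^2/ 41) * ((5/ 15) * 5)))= 296061/ 117977379520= 0.00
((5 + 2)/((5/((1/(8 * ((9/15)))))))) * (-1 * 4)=-7/6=-1.17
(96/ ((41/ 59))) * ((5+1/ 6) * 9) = 263376/ 41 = 6423.80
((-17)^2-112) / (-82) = -177 / 82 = -2.16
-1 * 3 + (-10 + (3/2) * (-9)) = -53/2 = -26.50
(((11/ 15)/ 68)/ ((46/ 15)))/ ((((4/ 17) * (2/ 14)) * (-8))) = -77/ 5888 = -0.01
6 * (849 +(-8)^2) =5478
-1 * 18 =-18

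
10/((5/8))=16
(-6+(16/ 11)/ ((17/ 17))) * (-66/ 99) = 100/ 33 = 3.03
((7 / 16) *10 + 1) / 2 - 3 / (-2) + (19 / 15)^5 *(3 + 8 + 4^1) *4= 161862211 / 810000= 199.83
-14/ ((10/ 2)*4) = -7/ 10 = -0.70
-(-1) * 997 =997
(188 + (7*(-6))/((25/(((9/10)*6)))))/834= 11183/52125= 0.21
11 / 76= 0.14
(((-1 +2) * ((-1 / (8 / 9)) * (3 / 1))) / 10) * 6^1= -81 / 40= -2.02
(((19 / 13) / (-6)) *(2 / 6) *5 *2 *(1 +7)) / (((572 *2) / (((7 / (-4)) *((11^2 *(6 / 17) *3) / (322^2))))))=1045 / 85109752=0.00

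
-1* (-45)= 45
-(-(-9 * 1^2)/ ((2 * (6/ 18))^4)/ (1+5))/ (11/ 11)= -243/ 32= -7.59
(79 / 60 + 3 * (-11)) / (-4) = 1901 / 240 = 7.92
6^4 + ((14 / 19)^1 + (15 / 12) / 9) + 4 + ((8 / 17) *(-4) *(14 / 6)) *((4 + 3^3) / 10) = 74841299 / 58140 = 1287.26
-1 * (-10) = 10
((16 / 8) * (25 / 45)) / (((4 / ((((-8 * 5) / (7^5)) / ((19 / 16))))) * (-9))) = 1600 / 25865973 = 0.00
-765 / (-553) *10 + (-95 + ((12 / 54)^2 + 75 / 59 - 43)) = -324655273 / 2642787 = -122.85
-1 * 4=-4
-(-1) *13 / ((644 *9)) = 13 / 5796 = 0.00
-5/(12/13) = -65/12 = -5.42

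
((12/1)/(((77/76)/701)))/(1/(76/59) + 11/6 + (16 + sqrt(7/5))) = 3092364930240/6903154489 -33233995008*sqrt(35)/6903154489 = 419.48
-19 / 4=-4.75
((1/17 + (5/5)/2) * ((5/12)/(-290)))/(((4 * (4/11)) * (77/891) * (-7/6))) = 0.01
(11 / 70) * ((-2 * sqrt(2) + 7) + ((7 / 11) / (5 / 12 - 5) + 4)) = 6571 / 3850 - 11 * sqrt(2) / 35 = 1.26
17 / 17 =1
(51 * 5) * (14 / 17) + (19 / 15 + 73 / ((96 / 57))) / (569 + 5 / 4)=57502613 / 273720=210.08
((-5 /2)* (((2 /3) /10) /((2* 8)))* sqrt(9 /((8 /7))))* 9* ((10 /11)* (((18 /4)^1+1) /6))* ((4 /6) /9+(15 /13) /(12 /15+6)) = -14545* sqrt(14) /1018368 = -0.05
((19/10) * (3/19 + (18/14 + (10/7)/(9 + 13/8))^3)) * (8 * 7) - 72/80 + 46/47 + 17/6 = 55069607333/169719585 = 324.47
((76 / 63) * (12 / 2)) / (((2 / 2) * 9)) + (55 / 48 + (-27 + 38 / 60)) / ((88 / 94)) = -17387893 / 665280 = -26.14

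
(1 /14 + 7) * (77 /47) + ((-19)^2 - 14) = 33707 /94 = 358.59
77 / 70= 11 / 10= 1.10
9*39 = 351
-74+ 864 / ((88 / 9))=158 / 11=14.36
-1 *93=-93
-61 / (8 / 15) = -114.38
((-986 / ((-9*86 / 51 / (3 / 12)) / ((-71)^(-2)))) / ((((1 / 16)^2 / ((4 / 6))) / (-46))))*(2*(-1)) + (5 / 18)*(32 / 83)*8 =51.45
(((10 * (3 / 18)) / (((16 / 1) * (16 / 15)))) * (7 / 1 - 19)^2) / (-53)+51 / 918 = -1601 / 7632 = -0.21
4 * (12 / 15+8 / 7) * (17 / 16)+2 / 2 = 324 / 35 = 9.26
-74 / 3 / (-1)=74 / 3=24.67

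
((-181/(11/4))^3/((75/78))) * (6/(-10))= 29601267072/166375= 177918.96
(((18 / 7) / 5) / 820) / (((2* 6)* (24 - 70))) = -3 / 2640400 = -0.00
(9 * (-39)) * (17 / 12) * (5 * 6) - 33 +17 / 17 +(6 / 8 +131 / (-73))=-14950.54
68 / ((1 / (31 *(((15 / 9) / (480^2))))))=527 / 34560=0.02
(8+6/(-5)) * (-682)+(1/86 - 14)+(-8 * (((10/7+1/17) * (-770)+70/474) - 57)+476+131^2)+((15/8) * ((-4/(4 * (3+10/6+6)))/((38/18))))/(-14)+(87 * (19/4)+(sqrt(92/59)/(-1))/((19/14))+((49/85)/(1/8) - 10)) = 1357320652420951/58987138560 - 28 * sqrt(1357)/1121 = 23009.53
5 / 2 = 2.50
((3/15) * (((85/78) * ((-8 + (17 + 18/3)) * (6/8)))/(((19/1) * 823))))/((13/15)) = 3825/21141224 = 0.00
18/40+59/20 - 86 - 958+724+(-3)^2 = -307.60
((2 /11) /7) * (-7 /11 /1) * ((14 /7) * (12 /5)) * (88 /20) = -0.35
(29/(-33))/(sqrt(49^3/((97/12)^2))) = -2813/135828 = -0.02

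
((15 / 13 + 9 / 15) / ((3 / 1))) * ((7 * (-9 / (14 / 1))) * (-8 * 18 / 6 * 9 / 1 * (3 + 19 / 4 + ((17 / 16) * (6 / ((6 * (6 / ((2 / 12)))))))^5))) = 9336147874128899 / 2119969013760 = 4403.91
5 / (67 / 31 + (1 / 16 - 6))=-2480 / 1873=-1.32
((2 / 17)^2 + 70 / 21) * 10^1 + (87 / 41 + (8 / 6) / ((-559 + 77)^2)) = 73486939018 / 2064605307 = 35.59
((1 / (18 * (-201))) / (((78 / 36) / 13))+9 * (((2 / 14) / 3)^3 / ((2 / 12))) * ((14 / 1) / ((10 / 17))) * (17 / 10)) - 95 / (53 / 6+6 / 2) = -408758768 / 52445925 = -7.79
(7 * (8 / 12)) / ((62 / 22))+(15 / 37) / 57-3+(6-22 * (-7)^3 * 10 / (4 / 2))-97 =2460712771 / 65379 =37637.66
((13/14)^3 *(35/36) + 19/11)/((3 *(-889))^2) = 388963/1104147985248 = 0.00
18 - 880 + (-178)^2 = 30822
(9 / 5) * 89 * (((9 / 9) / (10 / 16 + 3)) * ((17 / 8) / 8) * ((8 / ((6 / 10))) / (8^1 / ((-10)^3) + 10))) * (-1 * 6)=-3404250 / 36221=-93.99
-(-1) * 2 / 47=2 / 47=0.04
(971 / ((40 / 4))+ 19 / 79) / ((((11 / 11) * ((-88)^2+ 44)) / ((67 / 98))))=0.01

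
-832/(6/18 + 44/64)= -39936/49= -815.02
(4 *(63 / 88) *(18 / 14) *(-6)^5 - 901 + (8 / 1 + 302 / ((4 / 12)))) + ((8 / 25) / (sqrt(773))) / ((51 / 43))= -28616.81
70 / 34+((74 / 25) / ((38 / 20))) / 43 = 145491 / 69445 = 2.10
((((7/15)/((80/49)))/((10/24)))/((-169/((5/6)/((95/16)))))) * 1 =-686/1204125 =-0.00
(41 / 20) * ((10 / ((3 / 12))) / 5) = 82 / 5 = 16.40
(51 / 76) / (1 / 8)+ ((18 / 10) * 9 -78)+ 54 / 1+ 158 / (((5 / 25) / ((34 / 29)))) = 2545001 / 2755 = 923.78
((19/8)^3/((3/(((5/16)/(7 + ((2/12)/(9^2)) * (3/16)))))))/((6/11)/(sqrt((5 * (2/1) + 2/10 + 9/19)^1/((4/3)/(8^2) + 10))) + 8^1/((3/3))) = 5110677/204207268 - 35739 * sqrt(91390)/6534632576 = 0.02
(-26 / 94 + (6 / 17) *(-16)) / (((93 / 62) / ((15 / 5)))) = -9466 / 799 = -11.85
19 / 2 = 9.50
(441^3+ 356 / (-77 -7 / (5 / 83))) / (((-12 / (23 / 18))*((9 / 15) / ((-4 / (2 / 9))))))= 207125177765 / 756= 273975102.86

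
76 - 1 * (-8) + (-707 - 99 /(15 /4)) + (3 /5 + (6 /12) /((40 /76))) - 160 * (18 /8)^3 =-49407 /20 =-2470.35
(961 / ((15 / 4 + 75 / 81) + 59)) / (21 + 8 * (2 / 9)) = 934092 / 1409785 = 0.66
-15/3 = -5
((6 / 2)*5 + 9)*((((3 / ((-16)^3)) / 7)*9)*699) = -56619 / 3584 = -15.80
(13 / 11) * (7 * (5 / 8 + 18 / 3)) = 4823 / 88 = 54.81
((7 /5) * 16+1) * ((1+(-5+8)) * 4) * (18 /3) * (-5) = -11232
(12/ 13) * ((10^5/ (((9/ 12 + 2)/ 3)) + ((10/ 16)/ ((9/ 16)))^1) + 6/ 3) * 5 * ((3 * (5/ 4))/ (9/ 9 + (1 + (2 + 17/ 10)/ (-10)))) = 27000770000/ 23309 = 1158383.89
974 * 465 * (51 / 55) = 4619682 / 11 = 419971.09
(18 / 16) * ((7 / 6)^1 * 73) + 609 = 704.81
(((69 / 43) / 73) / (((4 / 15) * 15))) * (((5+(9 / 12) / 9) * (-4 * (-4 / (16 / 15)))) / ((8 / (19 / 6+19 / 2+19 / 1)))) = 666425 / 401792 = 1.66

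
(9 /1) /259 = 9 /259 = 0.03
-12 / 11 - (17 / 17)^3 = -23 / 11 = -2.09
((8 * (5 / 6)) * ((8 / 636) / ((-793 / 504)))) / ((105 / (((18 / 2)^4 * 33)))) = -4618944 / 42029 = -109.90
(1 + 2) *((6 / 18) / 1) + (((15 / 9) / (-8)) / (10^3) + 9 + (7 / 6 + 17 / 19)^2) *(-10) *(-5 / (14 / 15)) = 344857769 / 485184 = 710.78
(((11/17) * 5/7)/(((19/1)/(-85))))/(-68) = 275/9044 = 0.03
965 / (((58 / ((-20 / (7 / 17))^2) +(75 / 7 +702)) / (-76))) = -29673364000 / 288374147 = -102.90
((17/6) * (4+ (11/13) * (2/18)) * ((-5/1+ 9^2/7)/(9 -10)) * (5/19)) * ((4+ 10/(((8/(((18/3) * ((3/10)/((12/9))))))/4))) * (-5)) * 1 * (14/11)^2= 1409349725/806949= 1746.52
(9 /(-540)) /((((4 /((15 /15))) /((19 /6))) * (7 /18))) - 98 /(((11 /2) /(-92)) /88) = 80783341 /560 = 144255.97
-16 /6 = -8 /3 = -2.67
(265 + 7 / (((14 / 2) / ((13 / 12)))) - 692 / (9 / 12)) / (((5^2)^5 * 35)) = -7879 / 4101562500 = -0.00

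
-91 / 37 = -2.46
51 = 51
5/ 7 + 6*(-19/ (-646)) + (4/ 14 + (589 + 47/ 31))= 311822/ 527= 591.69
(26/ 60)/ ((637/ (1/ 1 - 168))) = -167/ 1470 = -0.11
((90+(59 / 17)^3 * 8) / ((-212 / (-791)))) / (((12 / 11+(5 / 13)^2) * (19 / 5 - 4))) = -3328511615 / 520778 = -6391.42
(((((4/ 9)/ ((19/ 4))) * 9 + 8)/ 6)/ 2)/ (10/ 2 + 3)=7/ 76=0.09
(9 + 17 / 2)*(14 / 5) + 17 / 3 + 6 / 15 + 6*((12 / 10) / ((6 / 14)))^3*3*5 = 152306 / 75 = 2030.75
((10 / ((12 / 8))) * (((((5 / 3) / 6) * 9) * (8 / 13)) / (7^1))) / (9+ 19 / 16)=6400 / 44499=0.14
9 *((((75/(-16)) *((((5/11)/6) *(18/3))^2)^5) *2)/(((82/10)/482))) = -7943115234375/4253737634564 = -1.87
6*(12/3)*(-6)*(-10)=1440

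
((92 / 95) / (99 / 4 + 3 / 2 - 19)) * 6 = 2208 / 2755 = 0.80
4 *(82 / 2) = 164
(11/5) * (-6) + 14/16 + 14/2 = -5.32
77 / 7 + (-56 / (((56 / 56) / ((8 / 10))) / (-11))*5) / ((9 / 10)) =24739 / 9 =2748.78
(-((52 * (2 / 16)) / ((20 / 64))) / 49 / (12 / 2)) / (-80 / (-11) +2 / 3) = -286 / 32095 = -0.01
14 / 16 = 7 / 8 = 0.88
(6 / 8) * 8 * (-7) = -42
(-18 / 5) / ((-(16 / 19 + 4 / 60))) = 1026 / 259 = 3.96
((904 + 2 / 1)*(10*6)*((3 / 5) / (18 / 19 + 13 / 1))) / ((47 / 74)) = 45858096 / 12455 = 3681.90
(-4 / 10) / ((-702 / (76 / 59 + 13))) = 281 / 34515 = 0.01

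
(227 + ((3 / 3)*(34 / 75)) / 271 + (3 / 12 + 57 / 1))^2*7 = 3738395020744447 / 6609690000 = 565593.09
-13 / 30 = -0.43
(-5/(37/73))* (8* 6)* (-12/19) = 210240/703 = 299.06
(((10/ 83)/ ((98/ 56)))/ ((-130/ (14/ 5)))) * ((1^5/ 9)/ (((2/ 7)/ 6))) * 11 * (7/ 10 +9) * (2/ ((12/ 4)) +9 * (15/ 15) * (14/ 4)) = -2883034/ 242775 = -11.88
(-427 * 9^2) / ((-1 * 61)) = 567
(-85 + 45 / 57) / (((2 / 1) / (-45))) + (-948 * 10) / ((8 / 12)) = -234180 / 19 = -12325.26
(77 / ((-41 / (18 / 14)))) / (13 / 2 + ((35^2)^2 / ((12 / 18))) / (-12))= 264 / 20507831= 0.00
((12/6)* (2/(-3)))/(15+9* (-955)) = 1/6435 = 0.00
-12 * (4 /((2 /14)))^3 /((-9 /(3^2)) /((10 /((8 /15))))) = 4939200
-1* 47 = -47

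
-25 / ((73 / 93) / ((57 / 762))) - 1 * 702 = -13060659 / 18542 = -704.38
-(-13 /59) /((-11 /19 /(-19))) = 7.23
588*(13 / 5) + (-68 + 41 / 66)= 482269 / 330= 1461.42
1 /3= 0.33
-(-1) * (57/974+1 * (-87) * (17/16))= -719817/7792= -92.38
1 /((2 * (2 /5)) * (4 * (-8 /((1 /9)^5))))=-5 /7558272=-0.00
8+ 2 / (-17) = 134 / 17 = 7.88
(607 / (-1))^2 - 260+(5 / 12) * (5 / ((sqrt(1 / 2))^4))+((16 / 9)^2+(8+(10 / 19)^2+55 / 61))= 656775961003 / 1783701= 368209.67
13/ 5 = 2.60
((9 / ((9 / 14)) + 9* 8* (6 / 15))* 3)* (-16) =-10272 / 5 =-2054.40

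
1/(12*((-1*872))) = -1/10464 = -0.00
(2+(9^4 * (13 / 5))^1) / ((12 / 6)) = 85303 / 10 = 8530.30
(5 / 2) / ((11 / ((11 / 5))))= 1 / 2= 0.50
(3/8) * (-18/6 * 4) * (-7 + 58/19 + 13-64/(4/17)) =22482/19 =1183.26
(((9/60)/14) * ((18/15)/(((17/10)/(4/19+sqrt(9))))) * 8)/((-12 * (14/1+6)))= -183/226100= -0.00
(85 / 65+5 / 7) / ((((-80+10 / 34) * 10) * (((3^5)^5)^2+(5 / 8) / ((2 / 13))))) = -25024 / 7081632909787510676665284309725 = -0.00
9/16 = 0.56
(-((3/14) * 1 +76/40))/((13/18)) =-1332/455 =-2.93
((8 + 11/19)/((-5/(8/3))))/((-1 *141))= 1304/40185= 0.03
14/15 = 0.93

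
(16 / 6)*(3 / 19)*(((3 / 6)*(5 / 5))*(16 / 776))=8 / 1843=0.00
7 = 7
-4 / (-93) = 4 / 93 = 0.04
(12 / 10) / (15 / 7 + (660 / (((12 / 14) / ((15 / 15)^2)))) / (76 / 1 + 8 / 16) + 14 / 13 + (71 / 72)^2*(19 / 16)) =769886208 / 9264222085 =0.08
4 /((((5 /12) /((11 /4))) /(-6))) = -792 /5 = -158.40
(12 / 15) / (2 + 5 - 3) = 1 / 5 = 0.20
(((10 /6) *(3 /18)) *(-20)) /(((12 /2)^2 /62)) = -775 /81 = -9.57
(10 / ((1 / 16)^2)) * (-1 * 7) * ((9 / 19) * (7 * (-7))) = 7902720 / 19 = 415932.63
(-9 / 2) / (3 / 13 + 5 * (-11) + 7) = 13 / 138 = 0.09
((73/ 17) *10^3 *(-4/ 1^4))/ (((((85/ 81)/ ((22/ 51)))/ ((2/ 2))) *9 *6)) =-642400/ 4913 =-130.76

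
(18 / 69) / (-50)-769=-442178 / 575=-769.01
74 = 74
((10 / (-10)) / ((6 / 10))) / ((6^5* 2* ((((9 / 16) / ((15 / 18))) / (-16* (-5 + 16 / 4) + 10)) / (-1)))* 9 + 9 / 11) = 3575 / 7792713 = 0.00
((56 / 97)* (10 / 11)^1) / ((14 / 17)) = 680 / 1067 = 0.64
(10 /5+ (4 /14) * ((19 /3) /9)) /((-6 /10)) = -2080 /567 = -3.67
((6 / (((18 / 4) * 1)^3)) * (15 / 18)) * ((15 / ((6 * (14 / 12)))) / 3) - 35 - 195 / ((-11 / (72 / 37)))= -964715 / 2076921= -0.46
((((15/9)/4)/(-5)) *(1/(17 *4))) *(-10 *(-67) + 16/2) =-113/136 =-0.83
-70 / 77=-10 / 11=-0.91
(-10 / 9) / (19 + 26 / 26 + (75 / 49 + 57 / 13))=-3185 / 74286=-0.04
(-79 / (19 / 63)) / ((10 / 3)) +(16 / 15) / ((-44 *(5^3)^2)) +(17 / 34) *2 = -7600828277 / 97968750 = -77.58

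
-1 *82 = -82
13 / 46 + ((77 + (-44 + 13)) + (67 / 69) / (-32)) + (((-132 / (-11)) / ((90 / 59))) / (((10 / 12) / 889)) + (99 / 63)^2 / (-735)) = 372795403959 / 44178400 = 8438.41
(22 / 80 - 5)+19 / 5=-37 / 40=-0.92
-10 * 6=-60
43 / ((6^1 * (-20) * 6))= -43 / 720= -0.06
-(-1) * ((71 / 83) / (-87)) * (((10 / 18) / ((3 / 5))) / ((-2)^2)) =-1775 / 779868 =-0.00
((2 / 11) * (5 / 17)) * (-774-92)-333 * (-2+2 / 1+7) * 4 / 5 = -1786888 / 935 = -1911.11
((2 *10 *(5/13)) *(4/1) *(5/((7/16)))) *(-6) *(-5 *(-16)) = -15360000/91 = -168791.21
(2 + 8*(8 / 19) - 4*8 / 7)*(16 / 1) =1696 / 133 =12.75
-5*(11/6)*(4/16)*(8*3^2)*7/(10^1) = -231/2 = -115.50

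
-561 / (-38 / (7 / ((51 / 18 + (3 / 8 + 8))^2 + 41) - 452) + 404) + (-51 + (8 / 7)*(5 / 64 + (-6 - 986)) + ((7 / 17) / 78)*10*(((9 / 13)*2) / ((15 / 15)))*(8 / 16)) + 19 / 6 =-1031420227399349 / 872008294248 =-1182.81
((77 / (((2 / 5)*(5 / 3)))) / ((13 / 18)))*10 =20790 / 13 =1599.23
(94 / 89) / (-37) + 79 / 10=259207 / 32930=7.87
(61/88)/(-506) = -61/44528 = -0.00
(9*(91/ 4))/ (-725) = -819/ 2900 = -0.28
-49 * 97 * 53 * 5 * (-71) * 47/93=45194641.56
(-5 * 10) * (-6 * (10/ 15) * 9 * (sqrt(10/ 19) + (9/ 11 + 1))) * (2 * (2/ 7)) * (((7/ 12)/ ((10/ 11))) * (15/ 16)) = 2475 * sqrt(190)/ 76 + 1125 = 1573.89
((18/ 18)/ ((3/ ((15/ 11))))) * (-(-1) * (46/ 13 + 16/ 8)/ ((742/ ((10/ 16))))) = 225/ 106106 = 0.00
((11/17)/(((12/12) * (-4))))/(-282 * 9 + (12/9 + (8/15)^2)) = 2475/38806648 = 0.00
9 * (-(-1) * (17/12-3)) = -57/4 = -14.25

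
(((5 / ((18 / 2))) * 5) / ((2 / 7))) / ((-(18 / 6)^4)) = -0.12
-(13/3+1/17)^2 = -50176/2601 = -19.29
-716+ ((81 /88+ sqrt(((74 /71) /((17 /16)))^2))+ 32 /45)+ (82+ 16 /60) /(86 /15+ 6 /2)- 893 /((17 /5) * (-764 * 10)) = -42092877136649 /59796687060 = -703.93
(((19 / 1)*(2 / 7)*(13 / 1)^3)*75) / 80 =626145 / 56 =11181.16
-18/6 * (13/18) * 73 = -949/6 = -158.17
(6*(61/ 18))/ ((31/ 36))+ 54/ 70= 26457/ 1085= 24.38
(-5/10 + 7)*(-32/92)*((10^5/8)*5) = -3250000/23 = -141304.35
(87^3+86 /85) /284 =2318.68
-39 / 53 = -0.74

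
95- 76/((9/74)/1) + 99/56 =-266173/504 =-528.12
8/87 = 0.09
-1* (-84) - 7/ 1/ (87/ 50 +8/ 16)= 647/ 8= 80.88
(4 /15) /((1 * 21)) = 4 /315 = 0.01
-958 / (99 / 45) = -4790 / 11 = -435.45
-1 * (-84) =84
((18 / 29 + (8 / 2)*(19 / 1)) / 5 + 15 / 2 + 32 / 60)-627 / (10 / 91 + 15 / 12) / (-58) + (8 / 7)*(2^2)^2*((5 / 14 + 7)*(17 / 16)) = 2476031 / 14210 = 174.25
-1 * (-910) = 910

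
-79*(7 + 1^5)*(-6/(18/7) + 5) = -5056/3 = -1685.33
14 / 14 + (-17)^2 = 290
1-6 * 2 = -11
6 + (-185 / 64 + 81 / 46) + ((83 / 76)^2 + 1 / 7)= 6.21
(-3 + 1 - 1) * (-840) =2520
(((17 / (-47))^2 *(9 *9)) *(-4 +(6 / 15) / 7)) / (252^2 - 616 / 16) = -6460884 / 9813670265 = -0.00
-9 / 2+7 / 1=5 / 2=2.50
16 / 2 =8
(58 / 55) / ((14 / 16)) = 464 / 385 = 1.21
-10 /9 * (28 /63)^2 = -160 /729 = -0.22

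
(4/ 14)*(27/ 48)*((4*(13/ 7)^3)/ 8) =19773/ 38416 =0.51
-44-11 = -55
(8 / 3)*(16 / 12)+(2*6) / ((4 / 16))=464 / 9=51.56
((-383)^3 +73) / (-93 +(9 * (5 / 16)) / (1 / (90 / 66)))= 9887999264 / 15693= 630089.80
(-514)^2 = 264196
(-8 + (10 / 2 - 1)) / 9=-4 / 9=-0.44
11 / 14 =0.79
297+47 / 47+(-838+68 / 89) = -47992 / 89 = -539.24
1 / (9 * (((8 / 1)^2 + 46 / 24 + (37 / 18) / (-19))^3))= 35557056 / 91203997817197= 0.00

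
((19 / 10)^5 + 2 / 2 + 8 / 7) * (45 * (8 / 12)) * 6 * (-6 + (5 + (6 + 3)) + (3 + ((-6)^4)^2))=284687096809599 / 35000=8133917051.70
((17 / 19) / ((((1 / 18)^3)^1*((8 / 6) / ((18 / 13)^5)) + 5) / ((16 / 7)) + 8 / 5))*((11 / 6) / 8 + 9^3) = 8196798200886720 / 47581681686869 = 172.27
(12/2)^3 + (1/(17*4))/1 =14689/68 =216.01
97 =97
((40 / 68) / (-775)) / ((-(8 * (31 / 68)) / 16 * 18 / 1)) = 0.00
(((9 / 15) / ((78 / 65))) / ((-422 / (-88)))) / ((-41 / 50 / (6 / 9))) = -2200 / 25953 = -0.08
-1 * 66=-66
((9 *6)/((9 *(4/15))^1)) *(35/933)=525/622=0.84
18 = 18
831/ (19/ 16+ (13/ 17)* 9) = 226032/ 2195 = 102.98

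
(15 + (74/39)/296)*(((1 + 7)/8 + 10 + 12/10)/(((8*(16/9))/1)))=428403/33280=12.87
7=7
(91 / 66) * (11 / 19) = 91 / 114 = 0.80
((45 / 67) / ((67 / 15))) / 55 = 135 / 49379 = 0.00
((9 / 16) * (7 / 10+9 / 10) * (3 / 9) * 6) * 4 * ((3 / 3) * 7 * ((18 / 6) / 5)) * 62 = 46872 / 25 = 1874.88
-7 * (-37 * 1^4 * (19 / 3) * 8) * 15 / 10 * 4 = 78736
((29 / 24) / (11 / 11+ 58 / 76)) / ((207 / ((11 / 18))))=6061 / 2995704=0.00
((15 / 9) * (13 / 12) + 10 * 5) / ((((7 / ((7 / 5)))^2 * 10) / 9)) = 373 / 200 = 1.86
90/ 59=1.53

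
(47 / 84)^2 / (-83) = -2209 / 585648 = -0.00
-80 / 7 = -11.43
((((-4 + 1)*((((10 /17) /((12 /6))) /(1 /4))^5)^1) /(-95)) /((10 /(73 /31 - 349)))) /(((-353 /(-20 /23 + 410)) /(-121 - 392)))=-524205354240000 /357362388473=-1466.87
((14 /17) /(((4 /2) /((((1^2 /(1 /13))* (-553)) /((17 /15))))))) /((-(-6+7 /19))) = -14342055 /30923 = -463.80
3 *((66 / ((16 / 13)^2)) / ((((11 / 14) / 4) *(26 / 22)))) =563.06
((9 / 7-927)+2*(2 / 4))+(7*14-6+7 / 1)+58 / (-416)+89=-1072859 / 1456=-736.85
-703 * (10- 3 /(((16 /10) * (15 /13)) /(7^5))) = 153542933 /8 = 19192866.62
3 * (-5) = -15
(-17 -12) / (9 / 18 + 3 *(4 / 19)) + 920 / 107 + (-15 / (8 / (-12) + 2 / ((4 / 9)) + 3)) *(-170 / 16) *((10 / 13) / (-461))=-38593186929 / 2261051026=-17.07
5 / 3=1.67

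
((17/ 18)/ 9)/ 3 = 17/ 486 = 0.03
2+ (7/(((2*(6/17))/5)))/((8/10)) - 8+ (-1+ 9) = 3071/48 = 63.98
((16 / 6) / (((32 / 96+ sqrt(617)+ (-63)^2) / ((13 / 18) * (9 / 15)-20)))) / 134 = -13979992 / 142503885555+ 1174 * sqrt(617) / 47501295185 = -0.00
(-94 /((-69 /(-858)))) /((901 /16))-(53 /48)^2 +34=12.02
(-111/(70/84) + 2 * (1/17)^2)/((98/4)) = -384928/70805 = -5.44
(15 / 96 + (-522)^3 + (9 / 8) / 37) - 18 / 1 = -142236665.81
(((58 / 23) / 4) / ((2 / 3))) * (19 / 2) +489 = 91629 / 184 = 497.98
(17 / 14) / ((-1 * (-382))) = 17 / 5348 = 0.00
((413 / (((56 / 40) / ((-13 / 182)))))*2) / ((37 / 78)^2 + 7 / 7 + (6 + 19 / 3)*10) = -0.34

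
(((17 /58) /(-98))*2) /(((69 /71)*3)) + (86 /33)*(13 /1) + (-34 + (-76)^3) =-438976.12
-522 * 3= -1566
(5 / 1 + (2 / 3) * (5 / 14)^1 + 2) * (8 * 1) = 1216 / 21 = 57.90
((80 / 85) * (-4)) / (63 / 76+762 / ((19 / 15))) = -4864 / 778311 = -0.01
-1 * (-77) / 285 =77 / 285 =0.27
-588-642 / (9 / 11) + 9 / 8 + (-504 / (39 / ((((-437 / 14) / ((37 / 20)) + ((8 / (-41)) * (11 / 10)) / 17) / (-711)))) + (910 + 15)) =-1420190375399 / 3178236360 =-446.85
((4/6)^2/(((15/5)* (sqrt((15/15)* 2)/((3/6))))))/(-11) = -sqrt(2)/297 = -0.00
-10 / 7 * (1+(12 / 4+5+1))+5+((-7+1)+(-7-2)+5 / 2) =-305 / 14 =-21.79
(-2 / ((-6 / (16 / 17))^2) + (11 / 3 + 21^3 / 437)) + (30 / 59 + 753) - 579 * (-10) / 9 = 95338198885 / 67061583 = 1421.65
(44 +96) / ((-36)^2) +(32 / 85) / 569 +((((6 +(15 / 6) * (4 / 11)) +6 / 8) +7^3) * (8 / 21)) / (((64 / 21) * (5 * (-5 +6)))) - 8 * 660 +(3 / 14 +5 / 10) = -5270.41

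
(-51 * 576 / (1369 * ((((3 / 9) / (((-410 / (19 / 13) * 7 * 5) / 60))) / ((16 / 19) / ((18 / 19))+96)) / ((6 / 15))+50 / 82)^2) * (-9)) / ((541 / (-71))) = -68.18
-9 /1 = -9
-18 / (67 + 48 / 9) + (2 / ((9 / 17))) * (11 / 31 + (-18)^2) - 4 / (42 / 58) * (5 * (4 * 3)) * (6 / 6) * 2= 1098044 / 1953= 562.23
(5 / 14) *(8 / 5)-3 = -17 / 7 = -2.43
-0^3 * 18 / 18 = 0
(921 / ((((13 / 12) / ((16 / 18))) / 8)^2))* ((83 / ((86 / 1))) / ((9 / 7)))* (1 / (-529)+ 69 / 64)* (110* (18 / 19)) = 732065199810560 / 219121851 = 3340904.60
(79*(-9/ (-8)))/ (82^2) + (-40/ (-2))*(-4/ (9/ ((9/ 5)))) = -859961/ 53792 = -15.99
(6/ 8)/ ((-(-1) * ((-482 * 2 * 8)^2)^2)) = 3/ 14149075855212544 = 0.00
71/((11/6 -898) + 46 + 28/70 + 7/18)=-3195/38222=-0.08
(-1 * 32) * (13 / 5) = -416 / 5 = -83.20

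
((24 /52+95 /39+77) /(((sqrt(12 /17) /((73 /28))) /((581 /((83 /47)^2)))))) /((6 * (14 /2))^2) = 125619203 * sqrt(51) /34260408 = 26.18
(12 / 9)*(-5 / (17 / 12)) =-80 / 17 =-4.71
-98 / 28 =-7 / 2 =-3.50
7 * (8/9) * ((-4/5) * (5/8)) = -28/9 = -3.11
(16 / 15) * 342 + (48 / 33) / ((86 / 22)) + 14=81522 / 215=379.17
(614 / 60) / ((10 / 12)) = 307 / 25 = 12.28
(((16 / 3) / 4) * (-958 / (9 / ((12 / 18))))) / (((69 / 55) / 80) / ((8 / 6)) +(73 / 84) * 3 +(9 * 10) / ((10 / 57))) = -944204800 / 5145464169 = -0.18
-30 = -30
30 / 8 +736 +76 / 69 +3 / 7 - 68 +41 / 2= 1340383 / 1932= 693.78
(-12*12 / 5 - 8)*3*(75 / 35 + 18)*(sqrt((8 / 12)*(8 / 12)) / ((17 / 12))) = -622656 / 595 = -1046.48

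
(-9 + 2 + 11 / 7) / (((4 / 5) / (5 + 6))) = -74.64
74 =74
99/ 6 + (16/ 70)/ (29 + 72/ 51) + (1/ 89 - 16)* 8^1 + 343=745954393/ 3220910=231.60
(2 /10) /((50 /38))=19 /125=0.15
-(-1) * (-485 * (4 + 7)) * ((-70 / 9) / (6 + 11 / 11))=53350 / 9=5927.78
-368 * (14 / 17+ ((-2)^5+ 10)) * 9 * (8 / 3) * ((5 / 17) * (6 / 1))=95385600 / 289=330053.98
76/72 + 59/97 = 2905/1746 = 1.66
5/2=2.50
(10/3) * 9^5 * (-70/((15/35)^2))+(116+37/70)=-5250978843/70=-75013983.47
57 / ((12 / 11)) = 209 / 4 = 52.25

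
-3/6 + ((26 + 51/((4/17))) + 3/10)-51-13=3571/20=178.55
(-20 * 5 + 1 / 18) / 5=-1799 / 90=-19.99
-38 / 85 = -0.45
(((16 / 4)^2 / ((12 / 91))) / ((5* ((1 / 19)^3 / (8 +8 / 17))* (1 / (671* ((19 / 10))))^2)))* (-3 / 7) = -2086982894616048 / 2125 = -982109597466.38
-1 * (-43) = 43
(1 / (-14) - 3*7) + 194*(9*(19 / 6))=77111 / 14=5507.93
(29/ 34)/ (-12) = -29/ 408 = -0.07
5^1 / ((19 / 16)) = 80 / 19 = 4.21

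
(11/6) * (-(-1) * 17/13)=187/78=2.40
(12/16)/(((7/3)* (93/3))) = 9/868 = 0.01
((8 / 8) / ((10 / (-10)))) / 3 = -1 / 3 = -0.33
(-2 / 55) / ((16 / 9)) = -9 / 440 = -0.02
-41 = -41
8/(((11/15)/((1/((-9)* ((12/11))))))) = -10/9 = -1.11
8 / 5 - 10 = -42 / 5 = -8.40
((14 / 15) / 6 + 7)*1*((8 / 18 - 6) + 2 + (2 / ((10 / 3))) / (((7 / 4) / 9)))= -6808 / 2025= -3.36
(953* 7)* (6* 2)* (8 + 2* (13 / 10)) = 4242756 / 5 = 848551.20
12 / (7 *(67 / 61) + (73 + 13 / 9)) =6588 / 45091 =0.15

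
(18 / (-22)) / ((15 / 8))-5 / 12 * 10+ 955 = 313631 / 330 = 950.40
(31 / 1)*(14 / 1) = 434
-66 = -66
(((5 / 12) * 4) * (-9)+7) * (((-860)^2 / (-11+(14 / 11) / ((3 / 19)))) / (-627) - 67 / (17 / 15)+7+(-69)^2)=-1280857544 / 31331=-40881.48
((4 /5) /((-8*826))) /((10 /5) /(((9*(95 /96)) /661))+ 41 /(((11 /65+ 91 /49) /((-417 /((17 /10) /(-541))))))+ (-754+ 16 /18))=-1340127 /29715081114365948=-0.00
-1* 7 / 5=-1.40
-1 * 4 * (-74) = 296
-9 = -9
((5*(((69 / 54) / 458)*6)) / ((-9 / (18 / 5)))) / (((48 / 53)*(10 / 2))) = -1219 / 164880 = -0.01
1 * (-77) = -77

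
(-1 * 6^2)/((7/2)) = -10.29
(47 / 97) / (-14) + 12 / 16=1943 / 2716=0.72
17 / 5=3.40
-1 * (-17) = 17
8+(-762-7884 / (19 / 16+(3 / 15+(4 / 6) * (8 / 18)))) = -19771738 / 3637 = -5436.28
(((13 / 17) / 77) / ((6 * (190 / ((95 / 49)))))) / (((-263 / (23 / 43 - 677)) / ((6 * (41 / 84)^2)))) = 2207153 / 35543157881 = 0.00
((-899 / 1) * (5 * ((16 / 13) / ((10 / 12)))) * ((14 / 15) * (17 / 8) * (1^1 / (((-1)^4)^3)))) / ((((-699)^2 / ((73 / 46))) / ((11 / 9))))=-343622972 / 6574126455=-0.05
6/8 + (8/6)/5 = 61/60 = 1.02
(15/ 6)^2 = 25/ 4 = 6.25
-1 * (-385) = 385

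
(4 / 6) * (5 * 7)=70 / 3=23.33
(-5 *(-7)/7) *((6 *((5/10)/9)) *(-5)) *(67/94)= -1675/282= -5.94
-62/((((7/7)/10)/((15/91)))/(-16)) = 148800/91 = 1635.16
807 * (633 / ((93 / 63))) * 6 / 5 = 415256.17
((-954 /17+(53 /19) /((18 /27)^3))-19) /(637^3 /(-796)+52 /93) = 3142062939 /15528625479302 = 0.00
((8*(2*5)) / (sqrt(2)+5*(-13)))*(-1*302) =24160*sqrt(2) / 4223+1570400 / 4223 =379.96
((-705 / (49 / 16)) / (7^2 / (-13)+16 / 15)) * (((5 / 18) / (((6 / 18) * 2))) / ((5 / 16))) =2932800 / 25823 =113.57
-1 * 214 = -214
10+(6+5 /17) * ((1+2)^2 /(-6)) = 0.56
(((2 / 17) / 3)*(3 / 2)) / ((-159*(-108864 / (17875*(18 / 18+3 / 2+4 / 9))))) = 17875 / 99937152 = 0.00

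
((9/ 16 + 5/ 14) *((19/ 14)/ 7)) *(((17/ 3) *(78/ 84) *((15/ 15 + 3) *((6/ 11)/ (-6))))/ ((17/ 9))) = -76323/ 422576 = -0.18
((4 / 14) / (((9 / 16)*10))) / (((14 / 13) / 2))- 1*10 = -21842 / 2205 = -9.91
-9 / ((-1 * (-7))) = -9 / 7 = -1.29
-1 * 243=-243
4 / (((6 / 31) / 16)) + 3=1001 / 3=333.67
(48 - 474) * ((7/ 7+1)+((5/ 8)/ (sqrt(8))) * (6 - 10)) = -852+1065 * sqrt(2)/ 4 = -475.47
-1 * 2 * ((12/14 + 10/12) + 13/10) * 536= -336608/105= -3205.79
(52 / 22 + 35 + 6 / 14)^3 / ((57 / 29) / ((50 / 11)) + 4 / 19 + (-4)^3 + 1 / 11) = -853.17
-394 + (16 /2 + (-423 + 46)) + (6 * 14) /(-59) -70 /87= -3927917 /5133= -765.23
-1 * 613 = -613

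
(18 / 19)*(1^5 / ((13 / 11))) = 0.80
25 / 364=0.07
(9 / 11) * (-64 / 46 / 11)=-288 / 2783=-0.10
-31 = -31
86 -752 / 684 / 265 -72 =634222 / 45315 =14.00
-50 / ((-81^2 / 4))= 200 / 6561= 0.03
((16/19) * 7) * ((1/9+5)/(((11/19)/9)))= 5152/11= 468.36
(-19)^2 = 361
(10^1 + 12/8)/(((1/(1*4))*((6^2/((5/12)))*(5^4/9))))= 23/3000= 0.01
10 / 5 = 2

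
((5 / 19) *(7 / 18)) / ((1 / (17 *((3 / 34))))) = 0.15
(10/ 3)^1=10/ 3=3.33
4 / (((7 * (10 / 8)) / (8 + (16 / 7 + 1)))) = 1264 / 245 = 5.16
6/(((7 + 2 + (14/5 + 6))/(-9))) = -270/89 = -3.03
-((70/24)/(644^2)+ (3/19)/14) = -152447/13508544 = -0.01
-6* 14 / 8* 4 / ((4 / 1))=-21 / 2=-10.50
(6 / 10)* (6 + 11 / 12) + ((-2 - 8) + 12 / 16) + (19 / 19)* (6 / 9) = -133 / 30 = -4.43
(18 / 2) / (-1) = -9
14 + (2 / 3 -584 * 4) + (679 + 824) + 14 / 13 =-31873 / 39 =-817.26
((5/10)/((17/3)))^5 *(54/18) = 729/45435424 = 0.00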